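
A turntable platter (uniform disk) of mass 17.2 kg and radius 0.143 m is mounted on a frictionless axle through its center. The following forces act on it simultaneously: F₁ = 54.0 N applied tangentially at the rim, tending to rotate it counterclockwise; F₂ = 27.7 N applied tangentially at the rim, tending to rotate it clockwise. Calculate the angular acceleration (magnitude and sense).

I = ½MR² = (1/2)(17.2)(0.143)² = 0.1759 kg·m².
Taking counterclockwise as positive: τ₁ = +(54.0)(0.143) = +7.722 N·m; τ₂ = −(27.7)(0.143) = −3.961 N·m.
Net torque τ = 3.761 N·m.
α = τ/I = 3.761/0.1759 = 21.39 rad/s².

α ≈ 21.4 rad/s², counterclockwise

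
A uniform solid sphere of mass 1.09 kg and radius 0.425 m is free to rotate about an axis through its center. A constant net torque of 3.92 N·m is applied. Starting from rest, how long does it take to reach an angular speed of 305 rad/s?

I = (2/5)MR² = (2/5)(1.09)(0.425)² = 0.07875 kg·m².
α = τ/I = 3.92/0.07875 = 49.78 rad/s².
ω = αt ⇒ t = ω/α = 305/49.78 = 6.127 s.

t ≈ 6.13 s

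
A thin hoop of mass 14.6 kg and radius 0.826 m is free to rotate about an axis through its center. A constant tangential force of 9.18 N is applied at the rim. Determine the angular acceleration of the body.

α ≈ 0.761 rad/s²

I = MR² = (14.6)(0.826)² = 9.961 kg·m².
τ = F R = (9.18)(0.826) = 7.583 N·m.
From τ = Iα: α = 7.583/9.961 = 0.7612 rad/s².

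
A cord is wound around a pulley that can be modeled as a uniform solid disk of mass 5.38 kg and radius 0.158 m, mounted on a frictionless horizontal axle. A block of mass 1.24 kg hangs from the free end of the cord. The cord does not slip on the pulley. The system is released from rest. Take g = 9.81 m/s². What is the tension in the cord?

I = ½MR² = (1/2)(5.38)(0.158)² = 0.06715 kg·m².
Block: mg − T = ma. Pulley: TR = Iα. No-slip: a = αR, so T = (I/R²)a = 2.690·a.
Then mg = (m + 2.690)a, so a = (1.24)(9.81)/(1.24 + 2.690) = 3.095 m/s².
T = 2.690·a = 8.326 N.

T ≈ 8.33 N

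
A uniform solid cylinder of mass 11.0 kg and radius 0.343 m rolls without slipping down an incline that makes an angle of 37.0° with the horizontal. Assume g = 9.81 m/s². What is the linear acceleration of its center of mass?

Translation along the incline: Mg sinθ − f = Ma.
Rotation about the center: fR = Iα with I = ½MR². No-slip gives a = αR, so f = (I/R²)a = (1/2)M a.
Substituting: Mg sinθ = (1 + 0.5000)Ma, so a = g sinθ/(1 + 0.5000) = (9.81) sin 37.0° / 1.500 = 3.936 m/s².

a ≈ 3.94 m/s²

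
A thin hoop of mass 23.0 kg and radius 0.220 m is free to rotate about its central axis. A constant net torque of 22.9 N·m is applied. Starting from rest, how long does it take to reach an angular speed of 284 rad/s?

t ≈ 13.8 s

I = MR² = (23.0)(0.220)² = 1.113 kg·m².
α = τ/I = 22.9/1.113 = 20.57 rad/s².
ω = αt ⇒ t = ω/α = 284/20.57 = 13.81 s.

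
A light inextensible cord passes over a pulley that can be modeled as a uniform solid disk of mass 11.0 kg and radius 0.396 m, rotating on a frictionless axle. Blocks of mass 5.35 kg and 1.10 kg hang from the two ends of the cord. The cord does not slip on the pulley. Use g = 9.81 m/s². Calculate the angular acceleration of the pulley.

α ≈ 8.81 rad/s²

I = ½MR² = (1/2)(11.0)(0.396)² = 0.8625 kg·m².
Heavier block: m₁g − T₁ = m₁a. Lighter block: T₂ − m₂g = m₂a.
Pulley: (T₁ − T₂)R = Iα = I(a/R), so T₁ − T₂ = (I/R²)a = (1/2)M_p a = 5.500·a.
Adding the three: (m₁ − m₂)g = (m₁ + m₂ + 5.500)a, so a = (5.35 − 1.10)(9.81)/(5.35 + 1.10 + 5.500) = 3.489 m/s².
α = a/R = 3.489/0.396 = 8.810 rad/s².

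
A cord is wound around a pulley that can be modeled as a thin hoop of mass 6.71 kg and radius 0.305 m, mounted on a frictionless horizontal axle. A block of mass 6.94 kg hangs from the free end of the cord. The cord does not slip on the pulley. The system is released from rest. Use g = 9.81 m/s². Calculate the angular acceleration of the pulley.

α ≈ 16.4 rad/s²

I = MR² = (6.71)(0.305)² = 0.6242 kg·m².
Block: mg − T = ma. Pulley: TR = Iα. No-slip: a = αR, so T = (I/R²)a = 6.710·a.
Then mg = (m + 6.710)a, so a = (6.94)(9.81)/(6.94 + 6.710) = 4.988 m/s².
α = a/R = 4.988/0.305 = 16.35 rad/s².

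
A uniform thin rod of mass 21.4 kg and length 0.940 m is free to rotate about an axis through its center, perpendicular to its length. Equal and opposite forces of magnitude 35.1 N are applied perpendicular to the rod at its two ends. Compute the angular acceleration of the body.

I = (1/12)ML² = (1/12)(21.4)(0.940)² = 1.576 kg·m².
The couple gives τ = F·(L/2) + F·(L/2) = F L = (35.1)(0.940) = 32.99 N·m.
From τ = Iα: α = 32.99/1.576 = 20.94 rad/s².

α ≈ 20.9 rad/s²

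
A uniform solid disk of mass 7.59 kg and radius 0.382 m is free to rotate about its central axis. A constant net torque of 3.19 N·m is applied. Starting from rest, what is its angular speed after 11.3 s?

I = ½MR² = (1/2)(7.59)(0.382)² = 0.5538 kg·m².
α = τ/I = 3.19/0.5538 = 5.760 rad/s².
ω = ω₀ + αt = 0 + (5.760)(11.3) = 65.09 rad/s.

ω ≈ 65.1 rad/s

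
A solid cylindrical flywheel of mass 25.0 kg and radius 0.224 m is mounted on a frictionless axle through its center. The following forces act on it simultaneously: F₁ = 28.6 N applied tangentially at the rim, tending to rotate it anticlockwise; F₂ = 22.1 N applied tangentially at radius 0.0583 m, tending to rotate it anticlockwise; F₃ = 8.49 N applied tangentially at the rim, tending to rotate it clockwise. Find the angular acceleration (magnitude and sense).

α ≈ 9.24 rad/s², anticlockwise

I = ½MR² = (1/2)(25.0)(0.224)² = 0.6272 kg·m².
Taking anticlockwise as positive: τ₁ = +(28.6)(0.224) = +6.406 N·m; τ₂ = +(22.1)(0.0583) = +1.288 N·m; τ₃ = −(8.49)(0.224) = −1.902 N·m.
Net torque τ = 5.793 N·m.
α = τ/I = 5.793/0.6272 = 9.236 rad/s².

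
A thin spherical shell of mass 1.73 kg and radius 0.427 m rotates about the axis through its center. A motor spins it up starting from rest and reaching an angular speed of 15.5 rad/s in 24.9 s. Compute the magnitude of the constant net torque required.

τ ≈ 0.131 N·m

I = (2/3)MR² = (2/3)(1.73)(0.427)² = 0.2103 kg·m².
α = Δω/Δt = (15.5 − 0)/24.9 = 0.6225 rad/s².
τ = Iα = (0.2103)(0.6225) = 0.1309 N·m.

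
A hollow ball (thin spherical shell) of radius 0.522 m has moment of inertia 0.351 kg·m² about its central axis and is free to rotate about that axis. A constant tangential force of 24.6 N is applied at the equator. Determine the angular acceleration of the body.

τ = F R = (24.6)(0.522) = 12.84 N·m.
From τ = Iα: α = 12.84/0.3510 = 36.58 rad/s².

α ≈ 36.6 rad/s²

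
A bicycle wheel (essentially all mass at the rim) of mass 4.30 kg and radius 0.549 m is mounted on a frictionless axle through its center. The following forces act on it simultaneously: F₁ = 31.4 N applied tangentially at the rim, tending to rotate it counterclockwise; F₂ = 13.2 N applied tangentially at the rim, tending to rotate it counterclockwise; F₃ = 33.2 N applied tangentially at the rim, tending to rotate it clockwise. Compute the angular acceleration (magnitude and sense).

I = MR² = (4.30)(0.549)² = 1.296 kg·m².
Taking counterclockwise as positive: τ₁ = +(31.4)(0.549) = +17.24 N·m; τ₂ = +(13.2)(0.549) = +7.247 N·m; τ₃ = −(33.2)(0.549) = −18.23 N·m.
Net torque τ = 6.259 N·m.
α = τ/I = 6.259/1.296 = 4.829 rad/s².

α ≈ 4.83 rad/s², counterclockwise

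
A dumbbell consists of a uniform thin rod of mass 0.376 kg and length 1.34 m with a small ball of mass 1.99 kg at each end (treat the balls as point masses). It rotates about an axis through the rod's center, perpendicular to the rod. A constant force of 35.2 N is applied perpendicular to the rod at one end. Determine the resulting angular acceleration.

I_rod = (1/12)ML² = (1/12)(0.376)(1.34)² = 0.05626 kg·m².
I_balls = 2·m·(L/2)² = 2(1.99)(0.6700)² = 1.787 kg·m².
Total I = 1.843 kg·m².
τ = F·(L/2) = (35.2)(0.670) = 23.58 N·m.
α = τ/I = 23.58/1.843 = 12.80 rad/s².

α ≈ 12.8 rad/s²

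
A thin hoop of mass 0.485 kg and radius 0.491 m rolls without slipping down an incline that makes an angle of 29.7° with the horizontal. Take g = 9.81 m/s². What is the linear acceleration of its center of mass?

Translation along the incline: Mg sinθ − f = Ma.
Rotation about the center: fR = Iα with I = MR². No-slip gives a = αR, so f = (I/R²)a = M a.
Substituting: Mg sinθ = (1 + 1.000)Ma, so a = g sinθ/(1 + 1.000) = (9.81) sin 29.7° / 2.000 = 2.430 m/s².

a ≈ 2.43 m/s²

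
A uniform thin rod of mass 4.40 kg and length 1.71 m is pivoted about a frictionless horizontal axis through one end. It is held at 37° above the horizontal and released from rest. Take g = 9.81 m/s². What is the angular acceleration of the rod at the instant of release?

α ≈ 6.87 rad/s²

About the pivot, I = (1/3)ML² = (1/3)(4.40)(1.71)² = 4.289 kg·m².
The weight acts at the center, a distance L/2 = 0.8550 m from the pivot; τ = Mg(L/2) cos 37° = 29.47 N·m.
α = τ/I = 29.47/4.289 = 6.872 rad/s².
(Equivalently α = (3g/(2L)) cos 37° = 6.872 rad/s².)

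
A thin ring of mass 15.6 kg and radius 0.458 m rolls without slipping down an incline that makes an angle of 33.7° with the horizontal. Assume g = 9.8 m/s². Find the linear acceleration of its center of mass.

a ≈ 2.72 m/s²

Translation along the incline: Mg sinθ − f = Ma.
Rotation about the center: fR = Iα with I = MR². No-slip gives a = αR, so f = (I/R²)a = M a.
Substituting: Mg sinθ = (1 + 1.000)Ma, so a = g sinθ/(1 + 1.000) = (9.8) sin 33.7° / 2.000 = 2.719 m/s².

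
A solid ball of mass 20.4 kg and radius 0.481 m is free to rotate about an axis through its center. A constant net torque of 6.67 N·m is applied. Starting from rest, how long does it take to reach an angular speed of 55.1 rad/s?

I = (2/5)MR² = (2/5)(20.4)(0.481)² = 1.888 kg·m².
α = τ/I = 6.67/1.888 = 3.533 rad/s².
ω = αt ⇒ t = ω/α = 55.1/3.533 = 15.60 s.

t ≈ 15.6 s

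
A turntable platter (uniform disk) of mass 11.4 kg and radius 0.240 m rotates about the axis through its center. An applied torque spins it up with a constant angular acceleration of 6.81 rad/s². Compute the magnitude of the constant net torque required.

I = ½MR² = (1/2)(11.4)(0.240)² = 0.3283 kg·m².
τ = Iα = (0.3283)(6.810) = 2.236 N·m.

τ ≈ 2.24 N·m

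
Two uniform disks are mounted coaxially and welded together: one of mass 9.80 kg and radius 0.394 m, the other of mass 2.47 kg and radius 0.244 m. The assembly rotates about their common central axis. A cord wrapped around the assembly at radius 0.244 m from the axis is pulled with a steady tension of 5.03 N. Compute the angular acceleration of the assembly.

I = ½M₁R₁² + ½M₂R₂² = ½(9.80)(0.394)² + ½(2.47)(0.244)² = 0.8342 kg·m².
τ = F r = (5.03)(0.244) = 1.227 N·m.
α = τ/I = 1.227/0.8342 = 1.471 rad/s².

α ≈ 1.47 rad/s²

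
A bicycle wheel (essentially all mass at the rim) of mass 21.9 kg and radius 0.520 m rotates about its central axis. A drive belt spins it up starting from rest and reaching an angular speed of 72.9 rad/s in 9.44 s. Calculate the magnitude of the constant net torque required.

I = MR² = (21.9)(0.520)² = 5.922 kg·m².
α = Δω/Δt = (72.9 − 0)/9.44 = 7.722 rad/s².
τ = Iα = (5.922)(7.722) = 45.73 N·m.

τ ≈ 45.7 N·m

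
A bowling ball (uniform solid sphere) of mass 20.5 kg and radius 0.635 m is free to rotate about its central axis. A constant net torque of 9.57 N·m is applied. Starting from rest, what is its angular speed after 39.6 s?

I = (2/5)MR² = (2/5)(20.5)(0.635)² = 3.306 kg·m².
α = τ/I = 9.57/3.306 = 2.894 rad/s².
ω = ω₀ + αt = 0 + (2.894)(39.6) = 114.6 rad/s.

ω ≈ 115 rad/s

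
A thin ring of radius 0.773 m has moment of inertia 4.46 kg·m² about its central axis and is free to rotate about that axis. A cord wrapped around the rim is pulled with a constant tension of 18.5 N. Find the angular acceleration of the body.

α ≈ 3.21 rad/s²

τ = F R = (18.5)(0.773) = 14.30 N·m.
From τ = Iα: α = 14.30/4.460 = 3.206 rad/s².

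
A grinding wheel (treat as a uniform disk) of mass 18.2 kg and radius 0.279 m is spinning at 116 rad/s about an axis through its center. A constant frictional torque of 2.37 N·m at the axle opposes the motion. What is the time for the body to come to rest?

I = ½MR² = (1/2)(18.2)(0.279)² = 0.7084 kg·m².
The net torque has magnitude 2.37 N·m, opposing ω.
|α| = τ/I = 2.370/0.7084 = 3.346 rad/s² (deceleration).
0 = ω₀ − |α|t ⇒ t = ω₀/|α| = 116/3.346 = 34.67 s.

t ≈ 34.7 s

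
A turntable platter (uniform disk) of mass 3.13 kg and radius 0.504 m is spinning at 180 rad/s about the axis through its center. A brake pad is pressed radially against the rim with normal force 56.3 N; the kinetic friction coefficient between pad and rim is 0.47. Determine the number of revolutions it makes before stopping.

I = ½MR² = (1/2)(3.13)(0.504)² = 0.3975 kg·m².
Friction force f = μN = (0.47)(56.3) = 26.46 N at the rim; torque magnitude τ = fR = 13.34 N·m, opposing ω.
|α| = τ/I = 13.34/0.3975 = 33.55 rad/s² (deceleration).
ω² = ω₀² − 2|α|θ with ω = 0 ⇒ θ = ω₀²/(2|α|) = 482.9 rad = 76.86 rev.

≈ 76.9 revolutions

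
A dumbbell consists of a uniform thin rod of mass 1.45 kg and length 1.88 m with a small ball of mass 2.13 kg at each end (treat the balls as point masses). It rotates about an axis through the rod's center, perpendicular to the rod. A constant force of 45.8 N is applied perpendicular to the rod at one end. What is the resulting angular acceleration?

α ≈ 10.3 rad/s²

I_rod = (1/12)ML² = (1/12)(1.45)(1.88)² = 0.4271 kg·m².
I_balls = 2·m·(L/2)² = 2(2.13)(0.9400)² = 3.764 kg·m².
Total I = 4.191 kg·m².
τ = F·(L/2) = (45.8)(0.940) = 43.05 N·m.
α = τ/I = 43.05/4.191 = 10.27 rad/s².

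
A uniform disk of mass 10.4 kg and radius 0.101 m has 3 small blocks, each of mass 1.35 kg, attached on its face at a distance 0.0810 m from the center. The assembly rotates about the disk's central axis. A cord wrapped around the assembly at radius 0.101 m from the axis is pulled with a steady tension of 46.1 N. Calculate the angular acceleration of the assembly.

α ≈ 58.5 rad/s²

I_disk = ½MR² = ½(10.4)(0.101)² = 0.05305 kg·m².
I_blocks = 3·m·r² = 3(1.35)(0.0810)² = 0.02657 kg·m².
Total I = 0.07962 kg·m².
τ = F r = (46.1)(0.101) = 4.656 N·m.
α = τ/I = 4.656/0.07962 = 58.48 rad/s².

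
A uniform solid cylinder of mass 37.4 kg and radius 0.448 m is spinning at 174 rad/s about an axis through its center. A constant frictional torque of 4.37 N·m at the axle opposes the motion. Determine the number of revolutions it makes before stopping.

I = ½MR² = (1/2)(37.4)(0.448)² = 3.753 kg·m².
The net torque has magnitude 4.37 N·m, opposing ω.
|α| = τ/I = 4.370/3.753 = 1.164 rad/s² (deceleration).
ω² = ω₀² − 2|α|θ with ω = 0 ⇒ θ = ω₀²/(2|α|) = 13000 rad = 2069 rev.

≈ 2070 revolutions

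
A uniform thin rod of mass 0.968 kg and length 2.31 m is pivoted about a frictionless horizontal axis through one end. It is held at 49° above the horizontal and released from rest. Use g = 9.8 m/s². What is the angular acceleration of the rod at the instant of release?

About the pivot, I = (1/3)ML² = (1/3)(0.968)(2.31)² = 1.722 kg·m².
The weight acts at the center, a distance L/2 = 1.155 m from the pivot; τ = Mg(L/2) cos 49° = 7.188 N·m.
α = τ/I = 7.188/1.722 = 4.175 rad/s².

α ≈ 4.17 rad/s²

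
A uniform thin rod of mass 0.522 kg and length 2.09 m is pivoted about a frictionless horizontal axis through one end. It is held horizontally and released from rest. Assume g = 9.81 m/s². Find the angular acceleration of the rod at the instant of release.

About the pivot, I = (1/3)ML² = (1/3)(0.522)(2.09)² = 0.7600 kg·m².
The weight acts at the center, a distance L/2 = 1.045 m from the pivot; τ = Mg(L/2) = 5.351 N·m.
α = τ/I = 5.351/0.7600 = 7.041 rad/s².
(Equivalently α = (3g/(2L)) = 7.041 rad/s².)

α ≈ 7.04 rad/s²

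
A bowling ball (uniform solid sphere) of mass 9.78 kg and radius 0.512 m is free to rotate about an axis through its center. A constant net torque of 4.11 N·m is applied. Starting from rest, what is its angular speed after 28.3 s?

ω ≈ 113 rad/s

I = (2/5)MR² = (2/5)(9.78)(0.512)² = 1.026 kg·m².
α = τ/I = 4.11/1.026 = 4.008 rad/s².
ω = ω₀ + αt = 0 + (4.008)(28.3) = 113.4 rad/s.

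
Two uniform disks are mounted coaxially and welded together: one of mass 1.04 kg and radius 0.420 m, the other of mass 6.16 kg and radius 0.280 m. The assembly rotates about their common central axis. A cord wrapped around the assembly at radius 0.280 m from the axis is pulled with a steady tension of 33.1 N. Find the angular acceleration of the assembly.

I = ½M₁R₁² + ½M₂R₂² = ½(1.04)(0.420)² + ½(6.16)(0.280)² = 0.3332 kg·m².
τ = F r = (33.1)(0.280) = 9.268 N·m.
α = τ/I = 9.268/0.3332 = 27.82 rad/s².

α ≈ 27.8 rad/s²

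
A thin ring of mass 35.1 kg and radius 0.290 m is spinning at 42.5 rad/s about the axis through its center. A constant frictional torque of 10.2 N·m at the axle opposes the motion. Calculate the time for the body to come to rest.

I = MR² = (35.1)(0.290)² = 2.952 kg·m².
The net torque has magnitude 10.2 N·m, opposing ω.
|α| = τ/I = 10.20/2.952 = 3.455 rad/s² (deceleration).
0 = ω₀ − |α|t ⇒ t = ω₀/|α| = 42.5/3.455 = 12.30 s.

t ≈ 12.3 s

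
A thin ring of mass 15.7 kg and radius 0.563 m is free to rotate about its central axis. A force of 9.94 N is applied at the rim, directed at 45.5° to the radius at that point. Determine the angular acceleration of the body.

I = MR² = (15.7)(0.563)² = 4.976 kg·m².
Only the tangential component produces torque: τ = F R sinθ = (9.94)(0.563) sin 45.5° = 3.992 N·m.
Newton's second law for rotation, τ = Iα, gives α = τ/I = 3.992/4.976 = 0.8021 rad/s².

α ≈ 0.802 rad/s²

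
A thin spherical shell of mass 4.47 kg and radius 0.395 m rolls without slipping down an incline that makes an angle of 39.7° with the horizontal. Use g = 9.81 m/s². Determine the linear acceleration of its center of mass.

a ≈ 3.76 m/s²

Translation along the incline: Mg sinθ − f = Ma.
Rotation about the center: fR = Iα with I = (2/3)MR². No-slip gives a = αR, so f = (I/R²)a = (2/3)M a.
Substituting: Mg sinθ = (1 + 0.6667)Ma, so a = g sinθ/(1 + 0.6667) = (9.81) sin 39.7° / 1.667 = 3.760 m/s².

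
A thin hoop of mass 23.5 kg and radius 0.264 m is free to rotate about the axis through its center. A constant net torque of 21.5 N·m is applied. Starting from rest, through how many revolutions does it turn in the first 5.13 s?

≈ 27.5 revolutions

I = MR² = (23.5)(0.264)² = 1.638 kg·m².
α = τ/I = 21.5/1.638 = 13.13 rad/s².
θ = ½αt² = ½(13.13)(5.13)² = 172.7 rad.
Revolutions = θ/(2π) = 27.49.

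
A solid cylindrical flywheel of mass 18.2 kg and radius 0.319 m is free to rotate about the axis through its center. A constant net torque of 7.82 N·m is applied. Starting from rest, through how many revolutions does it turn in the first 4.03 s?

I = ½MR² = (1/2)(18.2)(0.319)² = 0.9260 kg·m².
α = τ/I = 7.82/0.9260 = 8.445 rad/s².
θ = ½αt² = ½(8.445)(4.03)² = 68.57 rad.
Revolutions = θ/(2π) = 10.91.

≈ 10.9 revolutions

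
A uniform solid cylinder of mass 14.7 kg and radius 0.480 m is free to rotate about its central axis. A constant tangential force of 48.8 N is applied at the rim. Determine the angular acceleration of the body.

I = ½MR² = (1/2)(14.7)(0.480)² = 1.693 kg·m².
τ = F R = (48.8)(0.480) = 23.42 N·m.
From τ = Iα: α = 23.42/1.693 = 13.83 rad/s².

α ≈ 13.8 rad/s²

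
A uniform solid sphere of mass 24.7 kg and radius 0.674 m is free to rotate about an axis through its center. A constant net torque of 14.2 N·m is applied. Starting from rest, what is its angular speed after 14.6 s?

ω ≈ 46.2 rad/s

I = (2/5)MR² = (2/5)(24.7)(0.674)² = 4.488 kg·m².
α = τ/I = 14.2/4.488 = 3.164 rad/s².
ω = ω₀ + αt = 0 + (3.164)(14.6) = 46.19 rad/s.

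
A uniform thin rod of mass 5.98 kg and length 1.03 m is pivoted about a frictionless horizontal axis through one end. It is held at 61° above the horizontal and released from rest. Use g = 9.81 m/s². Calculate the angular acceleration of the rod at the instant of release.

About the pivot, I = (1/3)ML² = (1/3)(5.98)(1.03)² = 2.115 kg·m².
The weight acts at the center, a distance L/2 = 0.5150 m from the pivot; τ = Mg(L/2) cos 61° = 14.65 N·m.
α = τ/I = 14.65/2.115 = 6.926 rad/s².

α ≈ 6.93 rad/s²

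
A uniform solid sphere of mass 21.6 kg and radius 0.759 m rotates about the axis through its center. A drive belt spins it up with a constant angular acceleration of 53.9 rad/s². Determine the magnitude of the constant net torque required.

τ ≈ 268 N·m

I = (2/5)MR² = (2/5)(21.6)(0.759)² = 4.977 kg·m².
τ = Iα = (4.977)(53.90) = 268.3 N·m.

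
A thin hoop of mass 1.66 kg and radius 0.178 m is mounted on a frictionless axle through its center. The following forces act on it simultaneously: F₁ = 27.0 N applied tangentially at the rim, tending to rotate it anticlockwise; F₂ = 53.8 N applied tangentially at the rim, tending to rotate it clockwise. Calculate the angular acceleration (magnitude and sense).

I = MR² = (1.66)(0.178)² = 0.05260 kg·m².
Taking anticlockwise as positive: τ₁ = +(27.0)(0.178) = +4.806 N·m; τ₂ = −(53.8)(0.178) = −9.576 N·m.
Net torque τ = -4.770 N·m.
α = τ/I = -4.770/0.05260 = -90.70 rad/s².

α ≈ 90.7 rad/s², clockwise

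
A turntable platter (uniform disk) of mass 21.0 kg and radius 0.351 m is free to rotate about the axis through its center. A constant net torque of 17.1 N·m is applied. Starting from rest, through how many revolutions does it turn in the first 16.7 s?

I = ½MR² = (1/2)(21.0)(0.351)² = 1.294 kg·m².
α = τ/I = 17.1/1.294 = 13.22 rad/s².
θ = ½αt² = ½(13.22)(16.7)² = 1843 rad.
Revolutions = θ/(2π) = 293.4.

≈ 293 revolutions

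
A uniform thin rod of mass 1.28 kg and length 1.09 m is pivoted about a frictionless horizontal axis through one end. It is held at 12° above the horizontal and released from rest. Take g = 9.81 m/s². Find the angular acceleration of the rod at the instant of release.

α ≈ 13.2 rad/s²

About the pivot, I = (1/3)ML² = (1/3)(1.28)(1.09)² = 0.5069 kg·m².
The weight acts at the center, a distance L/2 = 0.5450 m from the pivot; τ = Mg(L/2) cos 12° = 6.694 N·m.
α = τ/I = 6.694/0.5069 = 13.20 rad/s².
(Equivalently α = (3g/(2L)) cos 12° = 13.20 rad/s².)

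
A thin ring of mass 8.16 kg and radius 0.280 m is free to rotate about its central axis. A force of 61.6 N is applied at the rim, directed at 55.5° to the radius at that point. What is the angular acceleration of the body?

I = MR² = (8.16)(0.280)² = 0.6397 kg·m².
Only the tangential component produces torque: τ = F R sinθ = (61.6)(0.280) sin 55.5° = 14.21 N·m.
Newton's second law for rotation, τ = Iα, gives α = τ/I = 14.21/0.6397 = 22.22 rad/s².

α ≈ 22.2 rad/s²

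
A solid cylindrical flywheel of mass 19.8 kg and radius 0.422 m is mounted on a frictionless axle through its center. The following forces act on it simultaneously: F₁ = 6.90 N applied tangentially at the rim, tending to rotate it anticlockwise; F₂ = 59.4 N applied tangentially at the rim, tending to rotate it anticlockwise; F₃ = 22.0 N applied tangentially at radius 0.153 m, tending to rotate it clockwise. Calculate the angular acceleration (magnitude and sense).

α ≈ 14.0 rad/s², anticlockwise

I = ½MR² = (1/2)(19.8)(0.422)² = 1.763 kg·m².
Taking anticlockwise as positive: τ₁ = +(6.90)(0.422) = +2.912 N·m; τ₂ = +(59.4)(0.422) = +25.07 N·m; τ₃ = −(22.0)(0.153) = −3.366 N·m.
Net torque τ = 24.61 N·m.
α = τ/I = 24.61/1.763 = 13.96 rad/s².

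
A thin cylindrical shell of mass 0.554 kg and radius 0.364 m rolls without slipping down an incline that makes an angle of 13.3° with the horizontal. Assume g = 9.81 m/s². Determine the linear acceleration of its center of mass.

a ≈ 1.13 m/s²

Translation along the incline: Mg sinθ − f = Ma.
Rotation about the center: fR = Iα with I = MR². No-slip gives a = αR, so f = (I/R²)a = M a.
Substituting: Mg sinθ = (1 + 1.000)Ma, so a = g sinθ/(1 + 1.000) = (9.81) sin 13.3° / 2.000 = 1.128 m/s².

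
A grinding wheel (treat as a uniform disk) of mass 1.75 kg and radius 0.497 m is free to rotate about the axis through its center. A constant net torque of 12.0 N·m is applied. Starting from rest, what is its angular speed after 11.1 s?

I = ½MR² = (1/2)(1.75)(0.497)² = 0.2161 kg·m².
α = τ/I = 12.0/0.2161 = 55.52 rad/s².
ω = ω₀ + αt = 0 + (55.52)(11.1) = 616.3 rad/s.

ω ≈ 616 rad/s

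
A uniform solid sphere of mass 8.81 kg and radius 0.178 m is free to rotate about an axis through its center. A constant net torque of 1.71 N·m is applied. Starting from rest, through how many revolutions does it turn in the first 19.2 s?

≈ 449 revolutions

I = (2/5)MR² = (2/5)(8.81)(0.178)² = 0.1117 kg·m².
α = τ/I = 1.71/0.1117 = 15.32 rad/s².
θ = ½αt² = ½(15.32)(19.2)² = 2823 rad.
Revolutions = θ/(2π) = 449.3.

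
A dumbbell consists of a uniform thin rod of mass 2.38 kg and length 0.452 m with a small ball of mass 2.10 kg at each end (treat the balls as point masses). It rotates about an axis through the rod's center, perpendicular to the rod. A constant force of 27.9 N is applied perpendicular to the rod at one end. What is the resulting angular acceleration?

I_rod = (1/12)ML² = (1/12)(2.38)(0.452)² = 0.04052 kg·m².
I_balls = 2·m·(L/2)² = 2(2.10)(0.2260)² = 0.2145 kg·m².
Total I = 0.2550 kg·m².
τ = F·(L/2) = (27.9)(0.226) = 6.305 N·m.
α = τ/I = 6.305/0.2550 = 24.72 rad/s².

α ≈ 24.7 rad/s²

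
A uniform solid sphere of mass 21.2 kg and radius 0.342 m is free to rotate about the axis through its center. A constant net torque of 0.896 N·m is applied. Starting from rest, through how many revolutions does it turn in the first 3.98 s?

I = (2/5)MR² = (2/5)(21.2)(0.342)² = 0.9919 kg·m².
α = τ/I = 0.896/0.9919 = 0.9034 rad/s².
θ = ½αt² = ½(0.9034)(3.98)² = 7.155 rad.
Revolutions = θ/(2π) = 1.139.

≈ 1.14 revolutions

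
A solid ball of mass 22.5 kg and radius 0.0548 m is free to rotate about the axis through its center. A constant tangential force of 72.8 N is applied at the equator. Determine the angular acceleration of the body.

α ≈ 148 rad/s²

I = (2/5)MR² = (2/5)(22.5)(0.0548)² = 0.02703 kg·m².
τ = F R = (72.8)(0.0548) = 3.989 N·m.
Newton's second law for rotation, τ = Iα, gives α = τ/I = 3.989/0.02703 = 147.6 rad/s².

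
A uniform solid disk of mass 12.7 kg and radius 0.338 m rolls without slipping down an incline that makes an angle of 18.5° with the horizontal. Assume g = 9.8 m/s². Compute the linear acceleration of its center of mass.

a ≈ 2.07 m/s²

Translation along the incline: Mg sinθ − f = Ma.
Rotation about the center: fR = Iα with I = ½MR². No-slip gives a = αR, so f = (I/R²)a = (1/2)M a.
Substituting: Mg sinθ = (1 + 0.5000)Ma, so a = g sinθ/(1 + 0.5000) = (9.8) sin 18.5° / 1.500 = 2.073 m/s².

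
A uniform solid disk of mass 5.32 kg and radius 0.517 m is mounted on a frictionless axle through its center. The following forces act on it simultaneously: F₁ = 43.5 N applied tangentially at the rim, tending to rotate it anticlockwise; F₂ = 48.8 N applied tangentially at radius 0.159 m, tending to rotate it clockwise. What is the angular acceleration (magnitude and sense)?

α ≈ 20.7 rad/s², anticlockwise

I = ½MR² = (1/2)(5.32)(0.517)² = 0.7110 kg·m².
Taking anticlockwise as positive: τ₁ = +(43.5)(0.517) = +22.49 N·m; τ₂ = −(48.8)(0.159) = −7.759 N·m.
Net torque τ = 14.73 N·m.
α = τ/I = 14.73/0.7110 = 20.72 rad/s².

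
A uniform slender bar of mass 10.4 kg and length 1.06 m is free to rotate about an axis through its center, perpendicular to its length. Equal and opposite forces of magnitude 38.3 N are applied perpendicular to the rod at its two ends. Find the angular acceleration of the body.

α ≈ 41.7 rad/s²

I = (1/12)ML² = (1/12)(10.4)(1.06)² = 0.9738 kg·m².
The couple gives τ = F·(L/2) + F·(L/2) = F L = (38.3)(1.06) = 40.60 N·m.
From τ = Iα: α = 40.60/0.9738 = 41.69 rad/s².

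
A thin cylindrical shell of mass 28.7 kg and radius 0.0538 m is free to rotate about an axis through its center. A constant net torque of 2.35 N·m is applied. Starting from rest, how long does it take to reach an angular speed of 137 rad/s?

t ≈ 4.84 s

I = MR² = (28.7)(0.0538)² = 0.08307 kg·m².
α = τ/I = 2.35/0.08307 = 28.29 rad/s².
ω = αt ⇒ t = ω/α = 137/28.29 = 4.843 s.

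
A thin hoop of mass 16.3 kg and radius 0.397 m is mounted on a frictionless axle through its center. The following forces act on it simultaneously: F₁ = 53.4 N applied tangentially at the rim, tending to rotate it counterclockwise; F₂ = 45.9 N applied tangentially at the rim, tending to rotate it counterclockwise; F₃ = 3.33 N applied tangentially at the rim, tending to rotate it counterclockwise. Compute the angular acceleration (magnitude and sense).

α ≈ 15.9 rad/s², counterclockwise

I = MR² = (16.3)(0.397)² = 2.569 kg·m².
Taking counterclockwise as positive: τ₁ = +(53.4)(0.397) = +21.20 N·m; τ₂ = +(45.9)(0.397) = +18.22 N·m; τ₃ = +(3.33)(0.397) = +1.322 N·m.
Net torque τ = 40.74 N·m.
α = τ/I = 40.74/2.569 = 15.86 rad/s².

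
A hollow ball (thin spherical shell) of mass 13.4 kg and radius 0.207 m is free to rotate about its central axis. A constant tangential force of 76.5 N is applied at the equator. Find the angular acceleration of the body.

α ≈ 41.4 rad/s²

I = (2/3)MR² = (2/3)(13.4)(0.207)² = 0.3828 kg·m².
τ = F R = (76.5)(0.207) = 15.84 N·m.
From τ = Iα: α = 15.84/0.3828 = 41.37 rad/s².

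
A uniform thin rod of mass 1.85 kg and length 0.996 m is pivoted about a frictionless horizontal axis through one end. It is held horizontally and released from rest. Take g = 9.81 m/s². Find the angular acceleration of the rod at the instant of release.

α ≈ 14.8 rad/s²

About the pivot, I = (1/3)ML² = (1/3)(1.85)(0.996)² = 0.6117 kg·m².
The weight acts at the center, a distance L/2 = 0.4980 m from the pivot; τ = Mg(L/2) = 9.038 N·m.
α = τ/I = 9.038/0.6117 = 14.77 rad/s².
(Equivalently α = (3g/(2L)) = 14.77 rad/s².)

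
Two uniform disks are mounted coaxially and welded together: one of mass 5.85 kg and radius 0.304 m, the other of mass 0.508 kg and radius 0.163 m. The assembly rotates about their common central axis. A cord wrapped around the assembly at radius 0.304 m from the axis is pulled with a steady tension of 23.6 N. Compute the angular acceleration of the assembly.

α ≈ 25.9 rad/s²

I = ½M₁R₁² + ½M₂R₂² = ½(5.85)(0.304)² + ½(0.508)(0.163)² = 0.2771 kg·m².
τ = F r = (23.6)(0.304) = 7.174 N·m.
α = τ/I = 7.174/0.2771 = 25.89 rad/s².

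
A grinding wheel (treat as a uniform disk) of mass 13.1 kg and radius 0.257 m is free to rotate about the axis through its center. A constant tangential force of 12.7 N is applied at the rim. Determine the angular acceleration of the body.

I = ½MR² = (1/2)(13.1)(0.257)² = 0.4326 kg·m².
τ = F R = (12.7)(0.257) = 3.264 N·m.
Newton's second law for rotation, τ = Iα, gives α = τ/I = 3.264/0.4326 = 7.544 rad/s².

α ≈ 7.54 rad/s²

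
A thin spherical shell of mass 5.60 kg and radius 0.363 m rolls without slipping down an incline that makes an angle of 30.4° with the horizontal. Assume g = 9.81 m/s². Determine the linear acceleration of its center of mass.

Translation along the incline: Mg sinθ − f = Ma.
Rotation about the center: fR = Iα with I = (2/3)MR². No-slip gives a = αR, so f = (I/R²)a = (2/3)M a.
Substituting: Mg sinθ = (1 + 0.6667)Ma, so a = g sinθ/(1 + 0.6667) = (9.81) sin 30.4° / 1.667 = 2.979 m/s².

a ≈ 2.98 m/s²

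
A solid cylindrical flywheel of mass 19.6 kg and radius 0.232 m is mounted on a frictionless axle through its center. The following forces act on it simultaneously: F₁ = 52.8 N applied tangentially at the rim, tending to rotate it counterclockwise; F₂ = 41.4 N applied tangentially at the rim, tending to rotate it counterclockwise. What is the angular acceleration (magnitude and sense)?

α ≈ 41.4 rad/s², counterclockwise

I = ½MR² = (1/2)(19.6)(0.232)² = 0.5275 kg·m².
Taking counterclockwise as positive: τ₁ = +(52.8)(0.232) = +12.25 N·m; τ₂ = +(41.4)(0.232) = +9.605 N·m.
Net torque τ = 21.85 N·m.
α = τ/I = 21.85/0.5275 = 41.43 rad/s².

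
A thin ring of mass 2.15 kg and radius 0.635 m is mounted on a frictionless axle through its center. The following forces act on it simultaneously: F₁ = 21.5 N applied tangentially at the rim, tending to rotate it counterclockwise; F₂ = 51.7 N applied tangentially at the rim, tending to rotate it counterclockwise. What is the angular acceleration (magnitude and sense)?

α ≈ 53.6 rad/s², counterclockwise

I = MR² = (2.15)(0.635)² = 0.8669 kg·m².
Taking counterclockwise as positive: τ₁ = +(21.5)(0.635) = +13.65 N·m; τ₂ = +(51.7)(0.635) = +32.83 N·m.
Net torque τ = 46.48 N·m.
α = τ/I = 46.48/0.8669 = 53.62 rad/s².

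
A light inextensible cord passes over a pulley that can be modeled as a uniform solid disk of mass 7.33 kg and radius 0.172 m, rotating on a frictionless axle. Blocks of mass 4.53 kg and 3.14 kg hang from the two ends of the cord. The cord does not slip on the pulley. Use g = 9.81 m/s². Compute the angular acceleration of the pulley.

α ≈ 6.99 rad/s²

I = ½MR² = (1/2)(7.33)(0.172)² = 0.1084 kg·m².
Heavier block: m₁g − T₁ = m₁a. Lighter block: T₂ − m₂g = m₂a.
Pulley: (T₁ − T₂)R = Iα = I(a/R), so T₁ − T₂ = (I/R²)a = (1/2)M_p a = 3.665·a.
Adding the three: (m₁ − m₂)g = (m₁ + m₂ + 3.665)a, so a = (4.53 − 3.14)(9.81)/(4.53 + 3.14 + 3.665) = 1.203 m/s².
α = a/R = 1.203/0.172 = 6.994 rad/s².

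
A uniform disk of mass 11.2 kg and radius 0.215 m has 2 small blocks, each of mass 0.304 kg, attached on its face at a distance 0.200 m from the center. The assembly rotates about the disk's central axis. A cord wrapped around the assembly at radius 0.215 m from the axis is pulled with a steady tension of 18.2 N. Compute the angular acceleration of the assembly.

α ≈ 13.8 rad/s²

I_disk = ½MR² = ½(11.2)(0.215)² = 0.2589 kg·m².
I_blocks = 2·m·r² = 2(0.304)(0.200)² = 0.02432 kg·m².
Total I = 0.2832 kg·m².
τ = F r = (18.2)(0.215) = 3.913 N·m.
α = τ/I = 3.913/0.2832 = 13.82 rad/s².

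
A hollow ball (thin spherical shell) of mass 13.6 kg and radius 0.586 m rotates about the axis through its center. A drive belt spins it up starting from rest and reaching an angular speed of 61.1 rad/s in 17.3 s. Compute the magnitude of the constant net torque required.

I = (2/3)MR² = (2/3)(13.6)(0.586)² = 3.113 kg·m².
α = Δω/Δt = (61.1 − 0)/17.3 = 3.532 rad/s².
τ = Iα = (3.113)(3.532) = 11.00 N·m.

τ ≈ 11.0 N·m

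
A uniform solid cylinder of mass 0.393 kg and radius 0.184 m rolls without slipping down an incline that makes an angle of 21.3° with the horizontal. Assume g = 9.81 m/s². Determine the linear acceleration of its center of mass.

Translation along the incline: Mg sinθ − f = Ma.
Rotation about the center: fR = Iα with I = ½MR². No-slip gives a = αR, so f = (I/R²)a = (1/2)M a.
Substituting: Mg sinθ = (1 + 0.5000)Ma, so a = g sinθ/(1 + 0.5000) = (9.81) sin 21.3° / 1.500 = 2.376 m/s².

a ≈ 2.38 m/s²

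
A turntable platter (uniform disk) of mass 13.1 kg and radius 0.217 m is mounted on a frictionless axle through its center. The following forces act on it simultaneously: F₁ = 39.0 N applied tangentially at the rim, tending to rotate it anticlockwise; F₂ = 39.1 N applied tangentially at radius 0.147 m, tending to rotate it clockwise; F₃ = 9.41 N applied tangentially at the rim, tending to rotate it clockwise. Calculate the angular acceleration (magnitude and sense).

α ≈ 2.18 rad/s², anticlockwise

I = ½MR² = (1/2)(13.1)(0.217)² = 0.3084 kg·m².
Taking anticlockwise as positive: τ₁ = +(39.0)(0.217) = +8.463 N·m; τ₂ = −(39.1)(0.147) = −5.748 N·m; τ₃ = −(9.41)(0.217) = −2.042 N·m.
Net torque τ = 0.6733 N·m.
α = τ/I = 0.6733/0.3084 = 2.183 rad/s².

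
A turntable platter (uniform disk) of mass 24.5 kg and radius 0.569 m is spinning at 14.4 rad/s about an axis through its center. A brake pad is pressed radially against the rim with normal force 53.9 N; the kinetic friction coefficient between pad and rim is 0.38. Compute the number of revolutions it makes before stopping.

I = ½MR² = (1/2)(24.5)(0.569)² = 3.966 kg·m².
Friction force f = μN = (0.38)(53.9) = 20.48 N at the rim; torque magnitude τ = fR = 11.65 N·m, opposing ω.
|α| = τ/I = 11.65/3.966 = 2.938 rad/s² (deceleration).
ω² = ω₀² − 2|α|θ with ω = 0 ⇒ θ = ω₀²/(2|α|) = 35.28 rad = 5.616 rev.

≈ 5.62 revolutions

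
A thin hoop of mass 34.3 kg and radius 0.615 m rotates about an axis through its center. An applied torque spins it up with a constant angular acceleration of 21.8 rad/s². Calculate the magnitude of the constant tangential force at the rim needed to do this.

F ≈ 460 N

I = MR² = (34.3)(0.615)² = 12.97 kg·m².
The required torque is τ = Iα = (12.97)(21.80) = 282.8 N·m.
A tangential force at the rim gives τ = FR, so F = τ/R = 282.8/0.615 = 459.9 N.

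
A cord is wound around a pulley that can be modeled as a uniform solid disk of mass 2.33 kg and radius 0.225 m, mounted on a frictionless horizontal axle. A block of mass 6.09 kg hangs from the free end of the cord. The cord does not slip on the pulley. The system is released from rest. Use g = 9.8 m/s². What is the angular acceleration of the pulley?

α ≈ 36.6 rad/s²

I = ½MR² = (1/2)(2.33)(0.225)² = 0.05898 kg·m².
Block: mg − T = ma. Pulley: TR = Iα. No-slip: a = αR, so T = (I/R²)a = 1.165·a.
Then mg = (m + 1.165)a, so a = (6.09)(9.8)/(6.09 + 1.165) = 8.226 m/s².
α = a/R = 8.226/0.225 = 36.56 rad/s².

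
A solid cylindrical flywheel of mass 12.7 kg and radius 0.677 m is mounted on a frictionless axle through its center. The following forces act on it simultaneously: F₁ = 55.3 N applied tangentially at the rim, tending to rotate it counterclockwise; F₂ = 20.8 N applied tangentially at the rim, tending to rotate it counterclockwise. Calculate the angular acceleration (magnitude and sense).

I = ½MR² = (1/2)(12.7)(0.677)² = 2.910 kg·m².
Taking counterclockwise as positive: τ₁ = +(55.3)(0.677) = +37.44 N·m; τ₂ = +(20.8)(0.677) = +14.08 N·m.
Net torque τ = 51.52 N·m.
α = τ/I = 51.52/2.910 = 17.70 rad/s².

α ≈ 17.7 rad/s², counterclockwise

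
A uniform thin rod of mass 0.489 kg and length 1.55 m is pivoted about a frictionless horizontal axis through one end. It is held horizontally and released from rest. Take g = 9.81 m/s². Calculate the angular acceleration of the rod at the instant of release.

About the pivot, I = (1/3)ML² = (1/3)(0.489)(1.55)² = 0.3916 kg·m².
The weight acts at the center, a distance L/2 = 0.7750 m from the pivot; τ = Mg(L/2) = 3.718 N·m.
α = τ/I = 3.718/0.3916 = 9.494 rad/s².

α ≈ 9.49 rad/s²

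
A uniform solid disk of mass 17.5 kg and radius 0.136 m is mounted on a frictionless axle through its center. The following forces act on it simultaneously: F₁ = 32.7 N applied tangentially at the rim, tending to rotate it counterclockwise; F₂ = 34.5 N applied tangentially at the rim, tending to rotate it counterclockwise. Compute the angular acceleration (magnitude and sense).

α ≈ 56.5 rad/s², counterclockwise

I = ½MR² = (1/2)(17.5)(0.136)² = 0.1618 kg·m².
Taking counterclockwise as positive: τ₁ = +(32.7)(0.136) = +4.447 N·m; τ₂ = +(34.5)(0.136) = +4.692 N·m.
Net torque τ = 9.139 N·m.
α = τ/I = 9.139/0.1618 = 56.47 rad/s².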